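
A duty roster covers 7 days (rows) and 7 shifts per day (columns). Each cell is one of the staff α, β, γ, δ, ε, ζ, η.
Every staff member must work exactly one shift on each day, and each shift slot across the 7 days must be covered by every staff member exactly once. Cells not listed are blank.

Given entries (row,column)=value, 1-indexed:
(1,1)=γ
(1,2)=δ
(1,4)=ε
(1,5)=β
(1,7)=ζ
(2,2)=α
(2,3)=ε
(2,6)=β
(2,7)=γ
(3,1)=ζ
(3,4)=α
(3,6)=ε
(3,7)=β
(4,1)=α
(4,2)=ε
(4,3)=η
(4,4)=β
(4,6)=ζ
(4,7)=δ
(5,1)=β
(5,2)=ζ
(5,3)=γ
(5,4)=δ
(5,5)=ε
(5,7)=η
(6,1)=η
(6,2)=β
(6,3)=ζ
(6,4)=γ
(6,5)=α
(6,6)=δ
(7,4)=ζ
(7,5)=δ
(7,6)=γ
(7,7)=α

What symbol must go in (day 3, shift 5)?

η

Day 1, shift 3: day 1 has {β, γ, δ, ε, ζ} and shift 3 has {γ, ε, ζ, η}, leaving only α.
Day 1, shift 6: day 1 has {α, β, γ, δ, ε, ζ} and shift 6 has {β, γ, δ, ε, ζ}, leaving only η.
Day 2, shift 1: day 2 has {α, β, γ, ε} and shift 1 has {α, β, γ, ζ, η}, leaving only δ.
Day 2, shift 4: day 2 has {α, β, γ, δ, ε} and shift 4 has {α, β, γ, δ, ε, ζ}, leaving only η.
Day 2, shift 5: day 2 has {α, β, γ, δ, ε, η} and shift 5 has {α, β, δ, ε}, leaving only ζ.
Day 3, shift 3: day 3 has {α, β, ε, ζ} and shift 3 has {α, γ, ε, ζ, η}, leaving only δ.
Day 4, shift 5: day 4 has {α, β, δ, ε, ζ, η} and shift 5 has {α, β, δ, ε, ζ}, leaving only γ.
Day 3 already has {α, β, δ, ε, ζ} and shift 5 already has {α, β, γ, δ, ε, ζ}, so day 3, shift 5 must be η.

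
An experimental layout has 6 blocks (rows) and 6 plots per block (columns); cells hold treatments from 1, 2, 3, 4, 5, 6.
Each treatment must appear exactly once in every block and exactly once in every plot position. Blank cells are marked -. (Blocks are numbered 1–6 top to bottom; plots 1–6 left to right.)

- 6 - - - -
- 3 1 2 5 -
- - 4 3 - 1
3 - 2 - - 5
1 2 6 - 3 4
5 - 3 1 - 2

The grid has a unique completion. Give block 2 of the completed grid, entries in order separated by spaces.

4 3 1 2 5 6

Block 2, plot 6: block 2 has {1, 2, 3, 5} and plot 6 has {1, 2, 4, 5}, leaving only 6.
Block 2, plot 1: block 2 has {1, 2, 3, 5, 6} and plot 1 has {1, 3, 5}, leaving only 4.
So block 2 reads: 4 3 1 2 5 6.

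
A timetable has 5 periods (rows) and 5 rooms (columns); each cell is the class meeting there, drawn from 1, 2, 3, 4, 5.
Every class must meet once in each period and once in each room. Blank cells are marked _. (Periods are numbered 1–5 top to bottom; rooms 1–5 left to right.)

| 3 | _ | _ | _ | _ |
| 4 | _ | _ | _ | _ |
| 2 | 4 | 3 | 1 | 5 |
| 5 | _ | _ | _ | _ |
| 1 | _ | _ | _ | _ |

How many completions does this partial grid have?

Period 1, room 2: eliminating its period and room leaves {1, 2, 5}.
Period 1, room 3: eliminating its period and room leaves {1, 2, 4, 5}.
Period 1, room 4: eliminating its period and room leaves {2, 4, 5}.
Period 1, room 5: eliminating its period and room leaves {1, 2, 4}.
Period 2, room 2: eliminating its period and room leaves {1, 2, 3, 5}.
Period 2, room 3: eliminating its period and room leaves {1, 2, 5}.
Period 2, room 4: eliminating its period and room leaves {2, 3, 5}.
Period 2, room 5: eliminating its period and room leaves {1, 2, 3}.
Period 4, room 2: eliminating its period and room leaves {1, 2, 3}.
Period 4, room 3: eliminating its period and room leaves {1, 2, 4}.
Period 4, room 4: eliminating its period and room leaves {2, 3, 4}.
Period 4, room 5: eliminating its period and room leaves {1, 2, 3, 4}.
Period 5, room 2: eliminating its period and room leaves {2, 3, 5}.
Period 5, room 3: eliminating its period and room leaves {2, 4, 5}.
Period 5, room 4: eliminating its period and room leaves {2, 3, 4, 5}.
Period 5, room 5: eliminating its period and room leaves {2, 3, 4}.
Enumerating the assignments across these blanks that avoid any period or room repeat gives 56 completions.

56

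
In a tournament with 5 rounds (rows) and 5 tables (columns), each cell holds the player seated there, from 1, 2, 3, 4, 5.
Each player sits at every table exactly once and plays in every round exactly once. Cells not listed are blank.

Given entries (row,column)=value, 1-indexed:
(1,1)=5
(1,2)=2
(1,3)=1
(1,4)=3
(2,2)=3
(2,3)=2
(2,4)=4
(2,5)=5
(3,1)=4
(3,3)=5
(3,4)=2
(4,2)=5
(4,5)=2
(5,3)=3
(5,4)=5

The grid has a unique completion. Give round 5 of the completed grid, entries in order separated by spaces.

Round 1, table 5: round 1 has {1, 2, 3, 5} and table 5 has {2, 5}, leaving only 4.
Round 5, table 5: round 5 has {3, 5} and table 5 has {2, 4, 5}, leaving only 1.
Round 5, table 1: round 5 has {1, 3, 5} and table 1 has {4, 5}, leaving only 2.
Round 5, table 2: round 5 has {1, 2, 3, 5} and table 2 has {2, 3, 5}, leaving only 4.
So round 5 reads: 2 4 3 5 1.

2 4 3 5 1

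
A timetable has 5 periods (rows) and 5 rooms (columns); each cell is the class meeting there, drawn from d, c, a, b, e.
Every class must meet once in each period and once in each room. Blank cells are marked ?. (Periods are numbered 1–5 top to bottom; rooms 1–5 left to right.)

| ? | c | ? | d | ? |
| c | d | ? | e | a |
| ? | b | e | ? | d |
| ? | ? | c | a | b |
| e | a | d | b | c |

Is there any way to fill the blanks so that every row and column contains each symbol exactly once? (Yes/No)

Yes

No period or room among the givens repeats a symbol, and propagating forced cells runs into no contradiction.
One valid completion exists (for instance, b c a d e / c d b e a / a b e c d / d e c a b / e a d b c).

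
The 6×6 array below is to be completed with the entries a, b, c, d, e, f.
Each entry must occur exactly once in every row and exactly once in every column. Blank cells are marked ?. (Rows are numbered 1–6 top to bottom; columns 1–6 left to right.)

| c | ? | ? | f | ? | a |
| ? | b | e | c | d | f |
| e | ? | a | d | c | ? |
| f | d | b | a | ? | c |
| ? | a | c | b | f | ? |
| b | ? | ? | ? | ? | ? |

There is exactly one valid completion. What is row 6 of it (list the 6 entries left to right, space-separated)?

Row 6, column 4: row 6 has {b} and column 4 has {a, b, c, d, f}, leaving only e.
Row 6, column 5: row 6 has {b, e} and column 5 has {c, d, f}, leaving only a.
Row 6, column 6: row 6 has {a, b, e} and column 6 has {a, c, f}, leaving only d.
Row 6, column 3: row 6 has {a, b, d, e} and column 3 has {a, b, c, e}, leaving only f.
Row 6, column 2: row 6 has {a, b, d, e, f} and column 2 has {a, b, d}, leaving only c.
So row 6 reads: b c f e a d.

b c f e a d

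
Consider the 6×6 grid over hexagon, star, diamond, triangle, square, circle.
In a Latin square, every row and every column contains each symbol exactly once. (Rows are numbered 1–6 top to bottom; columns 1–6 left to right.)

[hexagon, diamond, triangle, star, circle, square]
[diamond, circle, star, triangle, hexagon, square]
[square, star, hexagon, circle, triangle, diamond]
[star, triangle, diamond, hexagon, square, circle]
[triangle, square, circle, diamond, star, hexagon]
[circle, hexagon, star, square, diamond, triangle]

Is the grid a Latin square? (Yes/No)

Every row is a permutation, but column 3 contains star twice (at rows 2 and 6).

No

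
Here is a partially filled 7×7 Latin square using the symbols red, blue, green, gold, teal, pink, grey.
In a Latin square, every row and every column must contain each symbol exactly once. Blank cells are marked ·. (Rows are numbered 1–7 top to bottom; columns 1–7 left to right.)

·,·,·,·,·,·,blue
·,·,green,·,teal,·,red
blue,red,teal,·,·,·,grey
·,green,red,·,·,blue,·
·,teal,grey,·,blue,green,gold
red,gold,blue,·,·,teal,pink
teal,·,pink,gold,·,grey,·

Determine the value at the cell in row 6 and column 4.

grey

Row 1, column 3: row 1 has {blue} and column 3 has {red, blue, green, teal, pink, grey}, leaving only gold.
Row 4, column 7: row 4 has {red, blue, green} and column 7 has {red, blue, gold, pink, grey}, leaving only teal.
Row 5, column 1: row 5 has {blue, green, gold, teal, grey} and column 1 has {red, blue, teal}, leaving only pink.
Row 5, column 4: row 5 has {blue, green, gold, teal, pink, grey} and column 4 has {gold}, leaving only red.
Row 7, column 2: row 7 has {gold, teal, pink, grey} and column 2 has {red, green, gold, teal}, leaving only blue.
Row 7, column 7: row 7 has {blue, gold, teal, pink, grey} and column 7 has {red, blue, gold, teal, pink, grey}, leaving only green.
Row 7, column 5: row 7 has {blue, green, gold, teal, pink, grey} and column 5 has {blue, teal}, leaving only red.
Row 6, column 4 is narrowed to {green, grey}.
If it were green, then row 6, column 5 would be left with no valid symbol.
So row 6, column 4 must be grey.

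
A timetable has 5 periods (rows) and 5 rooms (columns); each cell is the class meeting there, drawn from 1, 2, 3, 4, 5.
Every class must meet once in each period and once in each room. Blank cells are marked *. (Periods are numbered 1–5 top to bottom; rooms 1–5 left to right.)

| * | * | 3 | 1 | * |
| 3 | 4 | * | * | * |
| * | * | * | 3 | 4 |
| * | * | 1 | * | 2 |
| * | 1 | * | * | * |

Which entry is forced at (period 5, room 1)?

Period 1, room 5: period 1 has {1, 3} and room 5 has {2, 4}, leaving only 5.
Period 1, room 2: period 1 has {1, 3, 5} and room 2 has {1, 4}, leaving only 2.
Period 1, room 1: period 1 has {1, 2, 3, 5} and room 1 has {3}, leaving only 4.
Period 2, room 5: period 2 has {3, 4} and room 5 has {2, 4, 5}, leaving only 1.
Period 3, room 2: period 3 has {3, 4} and room 2 has {1, 2, 4}, leaving only 5.
Period 3, room 3: period 3 has {3, 4, 5} and room 3 has {1, 3}, leaving only 2.
Period 2, room 3: period 2 has {1, 3, 4} and room 3 has {1, 2, 3}, leaving only 5.
Period 2, room 4: period 2 has {1, 3, 4, 5} and room 4 has {1, 3}, leaving only 2.
Period 3, room 1: period 3 has {2, 3, 4, 5} and room 1 has {3, 4}, leaving only 1.
Period 4, room 1: period 4 has {1, 2} and room 1 has {1, 3, 4}, leaving only 5.
Period 5 already has {1} and room 1 already has {1, 3, 4, 5}, so period 5, room 1 must be 2.

2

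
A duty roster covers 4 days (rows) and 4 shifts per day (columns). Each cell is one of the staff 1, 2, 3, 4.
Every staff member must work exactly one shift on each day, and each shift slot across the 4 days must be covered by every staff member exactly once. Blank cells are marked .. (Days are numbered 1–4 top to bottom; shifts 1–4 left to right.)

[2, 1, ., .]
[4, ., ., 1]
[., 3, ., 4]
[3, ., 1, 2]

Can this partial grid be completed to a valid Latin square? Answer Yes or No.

Yes

No day or shift among the givens repeats a symbol, and propagating forced cells runs into no contradiction.
One valid completion exists (for instance, 2 1 4 3 / 4 2 3 1 / 1 3 2 4 / 3 4 1 2).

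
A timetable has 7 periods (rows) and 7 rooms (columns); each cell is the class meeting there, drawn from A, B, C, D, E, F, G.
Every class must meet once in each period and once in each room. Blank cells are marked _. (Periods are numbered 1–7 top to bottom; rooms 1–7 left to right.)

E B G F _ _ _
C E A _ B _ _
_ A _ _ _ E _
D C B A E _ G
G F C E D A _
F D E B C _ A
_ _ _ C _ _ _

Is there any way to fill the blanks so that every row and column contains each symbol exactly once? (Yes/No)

No period or room among the givens repeats a symbol, and propagating forced cells runs into no contradiction.
One valid completion exists (for instance, E B G F A C D / C E A G B D F / B A F D G E C / D C B A E F G / G F C E D A B / F D E B C G A / A G D C F B E).

Yes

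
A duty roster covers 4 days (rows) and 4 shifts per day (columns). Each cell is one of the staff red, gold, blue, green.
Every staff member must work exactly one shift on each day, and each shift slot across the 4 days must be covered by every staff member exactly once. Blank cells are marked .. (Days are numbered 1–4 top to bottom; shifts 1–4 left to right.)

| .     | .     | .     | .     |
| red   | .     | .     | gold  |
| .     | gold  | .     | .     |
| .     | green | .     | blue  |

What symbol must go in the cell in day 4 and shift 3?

Day 2, shift 2: day 2 has {red, gold} and shift 2 has {gold, green}, leaving only blue.
Day 1, shift 2: day 1 has {} and shift 2 has {gold, blue, green}, leaving only red.
Day 1, shift 4: day 1 has {red} and shift 4 has {gold, blue}, leaving only green.
Day 2, shift 3: day 2 has {red, gold, blue} and shift 3 has {}, leaving only green.
Day 3, shift 4: day 3 has {gold} and shift 4 has {gold, blue, green}, leaving only red.
Day 3, shift 3: day 3 has {red, gold} and shift 3 has {green}, leaving only blue.
Day 1, shift 3: day 1 has {red, green} and shift 3 has {blue, green}, leaving only gold.
Day 4 already has {blue, green} and shift 3 already has {gold, blue, green}, so day 4, shift 3 must be red.

red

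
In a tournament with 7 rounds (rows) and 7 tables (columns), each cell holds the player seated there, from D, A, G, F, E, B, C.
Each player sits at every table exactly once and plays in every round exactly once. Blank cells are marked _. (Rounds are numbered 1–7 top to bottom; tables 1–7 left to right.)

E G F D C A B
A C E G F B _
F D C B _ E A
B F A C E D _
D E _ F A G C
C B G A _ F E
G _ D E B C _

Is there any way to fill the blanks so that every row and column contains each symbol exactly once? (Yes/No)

Yes

No round or table among the givens repeats a symbol, and propagating forced cells runs into no contradiction.
One valid completion exists (for instance, E G F D C A B / A C E G F B D / F D C B G E A / B F A C E D G / D E B F A G C / C B G A D F E / G A D E B C F).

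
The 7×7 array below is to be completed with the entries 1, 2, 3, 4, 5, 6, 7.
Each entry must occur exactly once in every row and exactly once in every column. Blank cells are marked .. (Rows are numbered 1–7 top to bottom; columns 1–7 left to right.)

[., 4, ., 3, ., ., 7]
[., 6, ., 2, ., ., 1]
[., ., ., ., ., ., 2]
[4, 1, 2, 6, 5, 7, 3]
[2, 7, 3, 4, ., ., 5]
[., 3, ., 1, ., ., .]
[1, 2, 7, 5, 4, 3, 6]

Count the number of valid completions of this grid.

Row 1, column 1: eliminating its row and column leaves {5, 6}.
Row 1, column 3: eliminating its row and column leaves {1, 5, 6}.
Row 1, column 5: eliminating its row and column leaves {1, 2, 6}.
Row 1, column 6: eliminating its row and column leaves {1, 2, 5, 6}.
Row 2, column 1: eliminating its row and column leaves {3, 5, 7}.
Row 2, column 3: eliminating its row and column leaves {4, 5}.
Row 2, column 5: eliminating its row and column leaves {3, 7}.
Row 2, column 6: eliminating its row and column leaves {4, 5}.
Row 3, column 1: eliminating its row and column leaves {3, 5, 6, 7}.
Row 3, column 2: eliminating its row and column leaves {5}.
Row 3, column 3: eliminating its row and column leaves {1, 4, 5, 6}.
Row 3, column 4: eliminating its row and column leaves {7}.
Row 3, column 5: eliminating its row and column leaves {1, 3, 6, 7}.
Row 3, column 6: eliminating its row and column leaves {1, 4, 5, 6}.
Row 5, column 5: eliminating its row and column leaves {1, 6}.
Row 5, column 6: eliminating its row and column leaves {1, 6}.
Row 6, column 1: eliminating its row and column leaves {5, 6, 7}.
Row 6, column 3: eliminating its row and column leaves {4, 5, 6}.
Row 6, column 5: eliminating its row and column leaves {2, 6, 7}.
Row 6, column 6: eliminating its row and column leaves {2, 4, 5, 6}.
Row 6, column 7: eliminating its row and column leaves {4}.
Enumerating the assignments across these blanks that avoid any row or column repeat gives 8 completions.

8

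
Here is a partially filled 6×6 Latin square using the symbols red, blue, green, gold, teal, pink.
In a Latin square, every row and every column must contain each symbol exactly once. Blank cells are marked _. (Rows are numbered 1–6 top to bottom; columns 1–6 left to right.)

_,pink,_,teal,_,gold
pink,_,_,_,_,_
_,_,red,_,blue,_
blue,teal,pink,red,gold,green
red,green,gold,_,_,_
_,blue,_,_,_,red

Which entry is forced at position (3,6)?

Row 1, column 1: row 1 has {gold, teal, pink} and column 1 has {red, blue, pink}, leaving only green.
Row 1, column 3: row 1 has {green, gold, teal, pink} and column 3 has {red, gold, pink}, leaving only blue.
Row 1, column 5: row 1 has {blue, green, gold, teal, pink} and column 5 has {blue, gold}, leaving only red.
Row 3, column 2: row 3 has {red, blue} and column 2 has {blue, green, teal, pink}, leaving only gold.
Row 2, column 2: row 2 has {pink} and column 2 has {blue, green, gold, teal, pink}, leaving only red.
Row 3, column 1: row 3 has {red, blue, gold} and column 1 has {red, blue, green, pink}, leaving only teal.
Row 3 already has {red, blue, gold, teal} and column 6 already has {red, green, gold}, so row 3, column 6 must be pink.

pink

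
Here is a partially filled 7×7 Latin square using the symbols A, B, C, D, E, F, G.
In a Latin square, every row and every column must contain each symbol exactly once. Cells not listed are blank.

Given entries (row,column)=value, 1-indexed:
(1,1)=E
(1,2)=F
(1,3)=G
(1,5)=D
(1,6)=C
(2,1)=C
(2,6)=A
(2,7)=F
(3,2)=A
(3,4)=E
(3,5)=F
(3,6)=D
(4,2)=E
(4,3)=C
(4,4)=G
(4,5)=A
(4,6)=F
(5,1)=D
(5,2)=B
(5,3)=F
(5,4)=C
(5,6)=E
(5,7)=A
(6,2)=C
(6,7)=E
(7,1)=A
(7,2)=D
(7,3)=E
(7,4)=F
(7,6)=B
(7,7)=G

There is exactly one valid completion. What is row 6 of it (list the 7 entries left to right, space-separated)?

F C A D B G E

Row 6, column 6: row 6 has {C, E} and column 6 has {A, B, C, D, E, F}, leaving only G.
Row 6, column 5: row 6 has {C, E, G} and column 5 has {A, D, F}, leaving only B.
Row 6, column 1: row 6 has {B, C, E, G} and column 1 has {A, C, D, E}, leaving only F.
Row 1, column 7: row 1 has {C, D, E, F, G} and column 7 has {A, E, F, G}, leaving only B.
Row 1, column 4: row 1 has {B, C, D, E, F, G} and column 4 has {C, E, F, G}, leaving only A.
Row 6, column 4: row 6 has {B, C, E, F, G} and column 4 has {A, C, E, F, G}, leaving only D.
Row 6, column 3: row 6 has {B, C, D, E, F, G} and column 3 has {C, E, F, G}, leaving only A.
So row 6 reads: F C A D B G E.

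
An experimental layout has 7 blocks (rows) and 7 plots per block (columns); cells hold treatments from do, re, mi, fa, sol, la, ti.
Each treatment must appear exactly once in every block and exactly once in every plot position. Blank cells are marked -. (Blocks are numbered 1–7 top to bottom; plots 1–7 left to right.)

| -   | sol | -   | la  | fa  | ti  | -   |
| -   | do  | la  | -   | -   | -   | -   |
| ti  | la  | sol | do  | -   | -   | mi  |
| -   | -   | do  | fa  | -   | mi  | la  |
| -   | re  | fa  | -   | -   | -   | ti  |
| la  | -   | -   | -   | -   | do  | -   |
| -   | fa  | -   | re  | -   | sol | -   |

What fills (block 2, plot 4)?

Block 3, plot 5: block 3 has {do, mi, sol, la, ti} and plot 5 has {fa}, leaving only re.
Block 3, plot 6: block 3 has {do, re, mi, sol, la, ti} and plot 6 has {do, mi, sol, ti}, leaving only fa.
Block 2, plot 6: block 2 has {do, la} and plot 6 has {do, mi, fa, sol, ti}, leaving only re.
Block 4, plot 2: block 4 has {do, mi, fa, la} and plot 2 has {do, re, fa, sol, la}, leaving only ti.
Block 4, plot 5: block 4 has {do, mi, fa, la, ti} and plot 5 has {re, fa}, leaving only sol.
Block 4, plot 1: block 4 has {do, mi, fa, sol, la, ti} and plot 1 has {la, ti}, leaving only re.
Block 5, plot 6: block 5 has {re, fa, ti} and plot 6 has {do, re, mi, fa, sol, ti}, leaving only la.
Block 6, plot 2: block 6 has {do, la} and plot 2 has {do, re, fa, sol, la, ti}, leaving only mi.
Block 6, plot 5: block 6 has {do, mi, la} and plot 5 has {re, fa, sol}, leaving only ti.
Block 2, plot 5: block 2 has {do, re, la} and plot 5 has {re, fa, sol, ti}, leaving only mi.
Block 5, plot 5: block 5 has {re, fa, la, ti} and plot 5 has {re, mi, fa, sol, ti}, leaving only do.
Block 6, plot 3: block 6 has {do, mi, la, ti} and plot 3 has {do, fa, sol, la}, leaving only re.
Block 1, plot 3: block 1 has {fa, sol, la, ti} and plot 3 has {do, re, fa, sol, la}, leaving only mi.
Block 1, plot 1: block 1 has {mi, fa, sol, la, ti} and plot 1 has {re, la, ti}, leaving only do.
Block 1, plot 7: block 1 has {do, mi, fa, sol, la, ti} and plot 7 has {mi, la, ti}, leaving only re.
Block 6, plot 4: block 6 has {do, re, mi, la, ti} and plot 4 has {do, re, fa, la}, leaving only sol.
Block 2 already has {do, re, mi, la} and plot 4 already has {do, re, fa, sol, la}, so block 2, plot 4 must be ti.

ti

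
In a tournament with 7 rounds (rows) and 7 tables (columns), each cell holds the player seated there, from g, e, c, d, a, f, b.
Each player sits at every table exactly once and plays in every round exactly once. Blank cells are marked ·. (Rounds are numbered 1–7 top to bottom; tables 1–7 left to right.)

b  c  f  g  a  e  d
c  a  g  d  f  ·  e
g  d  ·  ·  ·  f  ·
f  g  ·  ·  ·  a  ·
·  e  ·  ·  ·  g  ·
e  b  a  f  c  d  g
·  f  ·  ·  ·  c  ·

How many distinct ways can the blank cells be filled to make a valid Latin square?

10

Round 2, table 6: eliminating its round and table leaves {b}.
Round 3, table 3: eliminating its round and table leaves {e, c, b}.
Round 3, table 4: eliminating its round and table leaves {e, c, a, b}.
Round 3, table 5: eliminating its round and table leaves {e, b}.
Round 3, table 7: eliminating its round and table leaves {c, a, b}.
Round 4, table 3: eliminating its round and table leaves {e, c, d, b}.
Round 4, table 4: eliminating its round and table leaves {e, c, b}.
Round 4, table 5: eliminating its round and table leaves {e, d, b}.
Round 4, table 7: eliminating its round and table leaves {c, b}.
Round 5, table 1: eliminating its round and table leaves {d, a}.
Round 5, table 3: eliminating its round and table leaves {c, d, b}.
Round 5, table 4: eliminating its round and table leaves {c, a, b}.
Round 5, table 5: eliminating its round and table leaves {d, b}.
Round 5, table 7: eliminating its round and table leaves {c, a, f, b}.
Round 7, table 1: eliminating its round and table leaves {d, a}.
Round 7, table 3: eliminating its round and table leaves {e, d, b}.
Round 7, table 4: eliminating its round and table leaves {e, a, b}.
Round 7, table 5: eliminating its round and table leaves {g, e, d, b}.
Round 7, table 7: eliminating its round and table leaves {a, b}.
Enumerating the assignments across these blanks that avoid any round or table repeat gives 10 completions.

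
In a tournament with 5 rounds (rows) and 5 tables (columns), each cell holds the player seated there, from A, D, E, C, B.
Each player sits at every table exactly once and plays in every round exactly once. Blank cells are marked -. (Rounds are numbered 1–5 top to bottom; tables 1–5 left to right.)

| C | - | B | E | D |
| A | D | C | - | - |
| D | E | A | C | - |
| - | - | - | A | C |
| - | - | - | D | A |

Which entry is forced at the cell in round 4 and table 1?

Round 1, table 2: round 1 has {D, E, C, B} and table 2 has {D, E}, leaving only A.
Round 2, table 4: round 2 has {A, D, C} and table 4 has {A, D, E, C}, leaving only B.
Round 2, table 5: round 2 has {A, D, C, B} and table 5 has {A, D, C}, leaving only E.
Round 3, table 5: round 3 has {A, D, E, C} and table 5 has {A, D, E, C}, leaving only B.
Round 4, table 2: round 4 has {A, C} and table 2 has {A, D, E}, leaving only B.
Round 4 already has {A, C, B} and table 1 already has {A, D, C}, so round 4, table 1 must be E.

E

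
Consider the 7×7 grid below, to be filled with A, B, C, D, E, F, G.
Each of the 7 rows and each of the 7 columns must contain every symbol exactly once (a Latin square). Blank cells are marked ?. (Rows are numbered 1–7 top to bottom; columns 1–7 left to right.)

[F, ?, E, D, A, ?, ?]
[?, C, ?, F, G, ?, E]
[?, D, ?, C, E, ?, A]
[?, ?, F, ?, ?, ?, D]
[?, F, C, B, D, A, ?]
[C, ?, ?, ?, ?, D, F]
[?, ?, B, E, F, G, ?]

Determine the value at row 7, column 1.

D

Row 2, column 6: row 2 has {C, E, F, G} and column 6 has {A, D, G}, leaving only B.
Row 1, column 6: row 1 has {A, D, E, F} and column 6 has {A, B, D, G}, leaving only C.
Row 3, column 3: row 3 has {A, C, D, E} and column 3 has {B, C, E, F}, leaving only G.
Row 3, column 1: row 3 has {A, C, D, E, G} and column 1 has {C, F}, leaving only B.
Row 3, column 6: row 3 has {A, B, C, D, E, G} and column 6 has {A, B, C, D, G}, leaving only F.
Row 4, column 6: row 4 has {D, F} and column 6 has {A, B, C, D, F, G}, leaving only E.
Row 5, column 7: row 5 has {A, B, C, D, F} and column 7 has {A, D, E, F}, leaving only G.
Row 1, column 7: row 1 has {A, C, D, E, F} and column 7 has {A, D, E, F, G}, leaving only B.
Row 1, column 2: row 1 has {A, B, C, D, E, F} and column 2 has {C, D, F}, leaving only G.
Row 5, column 1: row 5 has {A, B, C, D, F, G} and column 1 has {B, C, F}, leaving only E.
Row 6, column 3: row 6 has {C, D, F} and column 3 has {B, C, E, F, G}, leaving only A.
Row 2, column 3: row 2 has {B, C, E, F, G} and column 3 has {A, B, C, E, F, G}, leaving only D.
Row 2, column 1: row 2 has {B, C, D, E, F, G} and column 1 has {B, C, E, F}, leaving only A.
Row 7 already has {B, E, F, G} and column 1 already has {A, B, C, E, F}, so row 7, column 1 must be D.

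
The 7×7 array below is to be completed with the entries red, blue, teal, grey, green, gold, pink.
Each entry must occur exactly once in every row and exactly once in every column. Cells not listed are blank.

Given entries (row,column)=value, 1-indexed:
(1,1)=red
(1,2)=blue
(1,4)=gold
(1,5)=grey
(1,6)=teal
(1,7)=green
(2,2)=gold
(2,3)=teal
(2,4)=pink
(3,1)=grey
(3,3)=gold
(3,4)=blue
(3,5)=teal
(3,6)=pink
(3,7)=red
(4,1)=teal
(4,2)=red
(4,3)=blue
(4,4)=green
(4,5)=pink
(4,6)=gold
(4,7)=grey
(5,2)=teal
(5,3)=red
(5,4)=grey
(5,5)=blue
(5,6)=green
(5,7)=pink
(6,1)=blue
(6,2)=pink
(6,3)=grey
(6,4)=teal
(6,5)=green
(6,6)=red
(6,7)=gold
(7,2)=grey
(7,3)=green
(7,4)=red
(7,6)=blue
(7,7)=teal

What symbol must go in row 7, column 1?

Row 1, column 3: row 1 has {red, blue, teal, grey, green, gold} and column 3 has {red, blue, teal, grey, green, gold}, leaving only pink.
Row 2, column 1: row 2 has {teal, gold, pink} and column 1 has {red, blue, teal, grey}, leaving only green.
Row 2, column 5: row 2 has {teal, green, gold, pink} and column 5 has {blue, teal, grey, green, pink}, leaving only red.
Row 2, column 6: row 2 has {red, teal, green, gold, pink} and column 6 has {red, blue, teal, green, gold, pink}, leaving only grey.
Row 2, column 7: row 2 has {red, teal, grey, green, gold, pink} and column 7 has {red, teal, grey, green, gold, pink}, leaving only blue.
Row 3, column 2: row 3 has {red, blue, teal, grey, gold, pink} and column 2 has {red, blue, teal, grey, gold, pink}, leaving only green.
Row 5, column 1: row 5 has {red, blue, teal, grey, green, pink} and column 1 has {red, blue, teal, grey, green}, leaving only gold.
Row 7 already has {red, blue, teal, grey, green} and column 1 already has {red, blue, teal, grey, green, gold}, so row 7, column 1 must be pink.

pink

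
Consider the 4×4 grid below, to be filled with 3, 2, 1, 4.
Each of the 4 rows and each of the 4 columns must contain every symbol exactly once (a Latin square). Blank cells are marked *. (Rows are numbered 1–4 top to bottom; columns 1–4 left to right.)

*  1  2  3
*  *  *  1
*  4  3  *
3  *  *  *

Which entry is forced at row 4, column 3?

Row 1, column 1: row 1 has {3, 2, 1} and column 1 has {3}, leaving only 4.
Row 2, column 1: row 2 has {1} and column 1 has {3, 4}, leaving only 2.
Row 2, column 2: row 2 has {2, 1} and column 2 has {1, 4}, leaving only 3.
Row 2, column 3: row 2 has {3, 2, 1} and column 3 has {3, 2}, leaving only 4.
Row 4 already has {3} and column 3 already has {3, 2, 4}, so row 4, column 3 must be 1.

1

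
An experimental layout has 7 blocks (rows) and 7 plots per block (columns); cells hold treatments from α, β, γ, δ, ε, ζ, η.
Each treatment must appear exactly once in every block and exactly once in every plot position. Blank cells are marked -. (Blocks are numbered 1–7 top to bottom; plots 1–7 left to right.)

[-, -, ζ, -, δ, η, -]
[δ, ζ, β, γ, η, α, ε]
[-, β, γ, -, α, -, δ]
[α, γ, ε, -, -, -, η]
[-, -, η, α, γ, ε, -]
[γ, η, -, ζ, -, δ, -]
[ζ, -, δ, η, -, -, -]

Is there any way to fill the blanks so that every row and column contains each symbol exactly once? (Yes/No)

Yes

No block or plot among the givens repeats a symbol, and propagating forced cells runs into no contradiction.
One valid completion exists (for instance, ε α ζ β δ η γ / δ ζ β γ η α ε / η β γ ε α ζ δ / α γ ε δ ζ β η / β δ η α γ ε ζ / γ η α ζ ε δ β / ζ ε δ η β γ α).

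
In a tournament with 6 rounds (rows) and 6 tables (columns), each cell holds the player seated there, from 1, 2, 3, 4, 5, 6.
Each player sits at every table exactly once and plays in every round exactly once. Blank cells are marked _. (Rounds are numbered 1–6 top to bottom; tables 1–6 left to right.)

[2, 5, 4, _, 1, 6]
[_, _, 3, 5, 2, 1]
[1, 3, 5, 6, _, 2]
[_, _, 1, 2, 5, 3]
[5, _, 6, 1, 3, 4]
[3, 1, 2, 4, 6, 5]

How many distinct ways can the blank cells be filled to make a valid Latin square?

Round 1, table 4: eliminating its round and table leaves {3}.
Round 2, table 1: eliminating its round and table leaves {4, 6}.
Round 2, table 2: eliminating its round and table leaves {4, 6}.
Round 3, table 5: eliminating its round and table leaves {4}.
Round 4, table 1: eliminating its round and table leaves {4, 6}.
Round 4, table 2: eliminating its round and table leaves {4, 6}.
Round 5, table 2: eliminating its round and table leaves {2}.
Enumerating the assignments across these blanks that avoid any round or table repeat gives 2 completions.

2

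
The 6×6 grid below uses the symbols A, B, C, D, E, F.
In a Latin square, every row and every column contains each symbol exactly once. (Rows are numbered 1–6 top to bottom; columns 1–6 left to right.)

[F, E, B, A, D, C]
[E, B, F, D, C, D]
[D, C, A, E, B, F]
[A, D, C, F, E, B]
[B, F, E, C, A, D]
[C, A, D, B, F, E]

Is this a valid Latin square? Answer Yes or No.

Column 6 contains D twice (at rows 2 and 5), so it is not a permutation.

No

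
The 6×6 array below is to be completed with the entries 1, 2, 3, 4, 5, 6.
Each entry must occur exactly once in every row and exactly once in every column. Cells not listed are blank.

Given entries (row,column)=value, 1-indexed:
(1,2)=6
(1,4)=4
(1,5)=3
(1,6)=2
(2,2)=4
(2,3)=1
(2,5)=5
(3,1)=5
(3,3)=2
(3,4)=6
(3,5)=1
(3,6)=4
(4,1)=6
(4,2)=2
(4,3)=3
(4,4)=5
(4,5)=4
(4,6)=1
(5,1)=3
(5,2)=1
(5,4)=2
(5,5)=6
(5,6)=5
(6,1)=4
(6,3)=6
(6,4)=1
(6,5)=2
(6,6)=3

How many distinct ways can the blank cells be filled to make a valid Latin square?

Row 1, column 1: eliminating its row and column leaves {1}.
Row 1, column 3: eliminating its row and column leaves {5}.
Row 2, column 1: eliminating its row and column leaves {2}.
Row 2, column 4: eliminating its row and column leaves {3}.
Row 2, column 6: eliminating its row and column leaves {6}.
Row 3, column 2: eliminating its row and column leaves {3}.
Row 5, column 3: eliminating its row and column leaves {4}.
Row 6, column 2: eliminating its row and column leaves {5}.
Only one assignment across all blanks avoids any row or column repeat, giving 1 completion.

1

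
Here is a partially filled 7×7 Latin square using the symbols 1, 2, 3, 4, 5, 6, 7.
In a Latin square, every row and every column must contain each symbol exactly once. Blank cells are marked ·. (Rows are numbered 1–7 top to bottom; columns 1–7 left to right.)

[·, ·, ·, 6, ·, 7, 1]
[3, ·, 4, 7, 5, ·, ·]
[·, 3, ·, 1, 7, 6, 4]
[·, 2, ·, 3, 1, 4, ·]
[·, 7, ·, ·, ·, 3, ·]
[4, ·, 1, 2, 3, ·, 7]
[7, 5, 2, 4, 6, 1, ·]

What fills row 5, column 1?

Row 1, column 2: row 1 has {1, 6, 7} and column 2 has {2, 3, 5, 7}, leaving only 4.
Row 1, column 5: row 1 has {1, 4, 6, 7} and column 5 has {1, 3, 5, 6, 7}, leaving only 2.
Row 1, column 1: row 1 has {1, 2, 4, 6, 7} and column 1 has {3, 4, 7}, leaving only 5.
Row 1, column 3: row 1 has {1, 2, 4, 5, 6, 7} and column 3 has {1, 2, 4}, leaving only 3.
Row 2, column 6: row 2 has {3, 4, 5, 7} and column 6 has {1, 3, 4, 6, 7}, leaving only 2.
Row 2, column 7: row 2 has {2, 3, 4, 5, 7} and column 7 has {1, 4, 7}, leaving only 6.
Row 2, column 2: row 2 has {2, 3, 4, 5, 6, 7} and column 2 has {2, 3, 4, 5, 7}, leaving only 1.
Row 3, column 1: row 3 has {1, 3, 4, 6, 7} and column 1 has {3, 4, 5, 7}, leaving only 2.
Row 3, column 3: row 3 has {1, 2, 3, 4, 6, 7} and column 3 has {1, 2, 3, 4}, leaving only 5.
Row 4, column 1: row 4 has {1, 2, 3, 4} and column 1 has {2, 3, 4, 5, 7}, leaving only 6.
Row 5 already has {3, 7} and column 1 already has {2, 3, 4, 5, 6, 7}, so row 5, column 1 must be 1.

1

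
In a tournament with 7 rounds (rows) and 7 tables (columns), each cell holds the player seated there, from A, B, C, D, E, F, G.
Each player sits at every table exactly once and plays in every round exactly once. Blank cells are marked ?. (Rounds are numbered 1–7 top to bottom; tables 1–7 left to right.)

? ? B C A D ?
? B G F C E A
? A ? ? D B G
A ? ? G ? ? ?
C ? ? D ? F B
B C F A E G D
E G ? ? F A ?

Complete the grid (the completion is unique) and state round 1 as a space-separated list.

Round 2, table 1: round 2 has {A, B, C, E, F, G} and table 1 has {A, B, C, E}, leaving only D.
Round 3, table 1: round 3 has {A, B, D, G} and table 1 has {A, B, C, D, E}, leaving only F.
Round 1, table 1: round 1 has {A, B, C, D} and table 1 has {A, B, C, D, E, F}, leaving only G.
Round 3, table 4: round 3 has {A, B, D, F, G} and table 4 has {A, C, D, F, G}, leaving only E.
Round 3, table 3: round 3 has {A, B, D, E, F, G} and table 3 has {B, F, G}, leaving only C.
Round 4, table 5: round 4 has {A, G} and table 5 has {A, C, D, E, F}, leaving only B.
Round 4, table 6: round 4 has {A, B, G} and table 6 has {A, B, D, E, F, G}, leaving only C.
Round 5, table 2: round 5 has {B, C, D, F} and table 2 has {A, B, C, G}, leaving only E.
Round 1, table 2: round 1 has {A, B, C, D, G} and table 2 has {A, B, C, E, G}, leaving only F.
Round 1, table 7: round 1 has {A, B, C, D, F, G} and table 7 has {A, B, D, G}, leaving only E.
So round 1 reads: G F B C A D E.

G F B C A D E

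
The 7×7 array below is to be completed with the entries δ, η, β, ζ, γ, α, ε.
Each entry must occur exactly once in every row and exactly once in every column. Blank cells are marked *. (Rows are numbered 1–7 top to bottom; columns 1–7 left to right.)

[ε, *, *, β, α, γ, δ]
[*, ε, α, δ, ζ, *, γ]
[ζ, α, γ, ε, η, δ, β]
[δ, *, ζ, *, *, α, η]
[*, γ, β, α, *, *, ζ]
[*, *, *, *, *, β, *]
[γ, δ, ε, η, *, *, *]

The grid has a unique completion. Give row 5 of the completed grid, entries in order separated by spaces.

Row 5, column 1: row 5 has {β, ζ, γ, α} and column 1 has {δ, ζ, γ, ε}, leaving only η.
Row 5, column 6: row 5 has {η, β, ζ, γ, α} and column 6 has {δ, β, γ, α}, leaving only ε.
Row 5, column 5: row 5 has {η, β, ζ, γ, α, ε} and column 5 has {η, ζ, α}, leaving only δ.
So row 5 reads: η γ β α δ ε ζ.

η γ β α δ ε ζ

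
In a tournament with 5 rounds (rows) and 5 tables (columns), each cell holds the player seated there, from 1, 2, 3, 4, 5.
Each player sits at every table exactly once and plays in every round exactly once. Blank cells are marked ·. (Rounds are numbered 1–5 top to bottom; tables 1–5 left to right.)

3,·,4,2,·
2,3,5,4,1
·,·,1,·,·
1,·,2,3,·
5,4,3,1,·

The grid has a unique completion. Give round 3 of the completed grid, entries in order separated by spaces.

4 2 1 5 3

Round 3, table 1: round 3 has {1} and table 1 has {1, 2, 3, 5}, leaving only 4.
Round 3, table 4: round 3 has {1, 4} and table 4 has {1, 2, 3, 4}, leaving only 5.
Round 3, table 2: round 3 has {1, 4, 5} and table 2 has {3, 4}, leaving only 2.
Round 3, table 5: round 3 has {1, 2, 4, 5} and table 5 has {1}, leaving only 3.
So round 3 reads: 4 2 1 5 3.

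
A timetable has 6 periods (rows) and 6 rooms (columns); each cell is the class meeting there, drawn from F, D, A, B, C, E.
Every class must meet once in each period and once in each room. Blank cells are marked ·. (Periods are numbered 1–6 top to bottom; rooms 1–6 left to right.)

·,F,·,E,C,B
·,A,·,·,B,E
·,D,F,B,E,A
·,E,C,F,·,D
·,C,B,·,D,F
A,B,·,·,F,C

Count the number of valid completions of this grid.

Period 1, room 1: eliminating its period and room leaves {D}.
Period 1, room 3: eliminating its period and room leaves {D, A}.
Period 2, room 1: eliminating its period and room leaves {F, D, C}.
Period 2, room 3: eliminating its period and room leaves {D}.
Period 2, room 4: eliminating its period and room leaves {D, C}.
Period 3, room 1: eliminating its period and room leaves {C}.
Period 4, room 1: eliminating its period and room leaves {B}.
Period 4, room 5: eliminating its period and room leaves {A}.
Period 5, room 1: eliminating its period and room leaves {E}.
Period 5, room 4: eliminating its period and room leaves {A}.
Period 6, room 3: eliminating its period and room leaves {D, E}.
Period 6, room 4: eliminating its period and room leaves {D}.
Only one assignment across all blanks avoids any period or room repeat, giving 1 completion.

1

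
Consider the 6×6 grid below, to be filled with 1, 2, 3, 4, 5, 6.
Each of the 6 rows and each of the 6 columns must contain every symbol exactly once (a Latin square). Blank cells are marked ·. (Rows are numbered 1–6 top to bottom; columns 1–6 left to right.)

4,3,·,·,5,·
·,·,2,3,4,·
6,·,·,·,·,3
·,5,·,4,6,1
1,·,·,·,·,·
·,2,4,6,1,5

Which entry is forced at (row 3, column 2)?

4

Row 2, column 1: row 2 has {2, 3, 4} and column 1 has {1, 4, 6}, leaving only 5.
Row 2, column 6: row 2 has {2, 3, 4, 5} and column 6 has {1, 3, 5}, leaving only 6.
Row 1, column 6: row 1 has {3, 4, 5} and column 6 has {1, 3, 5, 6}, leaving only 2.
Row 1, column 4: row 1 has {2, 3, 4, 5} and column 4 has {3, 4, 6}, leaving only 1.
Row 1, column 3: row 1 has {1, 2, 3, 4, 5} and column 3 has {2, 4}, leaving only 6.
Row 2, column 2: row 2 has {2, 3, 4, 5, 6} and column 2 has {2, 3, 5}, leaving only 1.
Row 3 already has {3, 6} and column 2 already has {1, 2, 3, 5}, so row 3, column 2 must be 4.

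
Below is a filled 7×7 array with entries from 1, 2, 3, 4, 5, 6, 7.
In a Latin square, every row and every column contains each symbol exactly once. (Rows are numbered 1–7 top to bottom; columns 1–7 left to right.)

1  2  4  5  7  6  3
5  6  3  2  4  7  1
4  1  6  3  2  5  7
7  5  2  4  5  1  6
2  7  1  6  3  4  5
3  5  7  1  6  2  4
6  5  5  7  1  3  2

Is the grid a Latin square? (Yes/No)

Row 4 contains 5 twice (at columns 2 and 5); row 7 is also not a permutation.

No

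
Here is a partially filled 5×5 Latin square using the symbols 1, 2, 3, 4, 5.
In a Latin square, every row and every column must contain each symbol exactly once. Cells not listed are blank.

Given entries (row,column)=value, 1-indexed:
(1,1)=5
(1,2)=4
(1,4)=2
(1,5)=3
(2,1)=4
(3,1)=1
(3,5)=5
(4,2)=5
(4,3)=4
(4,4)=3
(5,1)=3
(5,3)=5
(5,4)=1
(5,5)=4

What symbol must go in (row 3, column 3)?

2

Row 1, column 3: row 1 has {2, 3, 4, 5} and column 3 has {4, 5}, leaving only 1.
Row 2, column 4: row 2 has {4} and column 4 has {1, 2, 3}, leaving only 5.
Row 3, column 4: row 3 has {1, 5} and column 4 has {1, 2, 3, 5}, leaving only 4.
Row 4, column 1: row 4 has {3, 4, 5} and column 1 has {1, 3, 4, 5}, leaving only 2.
Row 4, column 5: row 4 has {2, 3, 4, 5} and column 5 has {3, 4, 5}, leaving only 1.
Row 2, column 5: row 2 has {4, 5} and column 5 has {1, 3, 4, 5}, leaving only 2.
Row 2, column 3: row 2 has {2, 4, 5} and column 3 has {1, 4, 5}, leaving only 3.
Row 3 already has {1, 4, 5} and column 3 already has {1, 3, 4, 5}, so row 3, column 3 must be 2.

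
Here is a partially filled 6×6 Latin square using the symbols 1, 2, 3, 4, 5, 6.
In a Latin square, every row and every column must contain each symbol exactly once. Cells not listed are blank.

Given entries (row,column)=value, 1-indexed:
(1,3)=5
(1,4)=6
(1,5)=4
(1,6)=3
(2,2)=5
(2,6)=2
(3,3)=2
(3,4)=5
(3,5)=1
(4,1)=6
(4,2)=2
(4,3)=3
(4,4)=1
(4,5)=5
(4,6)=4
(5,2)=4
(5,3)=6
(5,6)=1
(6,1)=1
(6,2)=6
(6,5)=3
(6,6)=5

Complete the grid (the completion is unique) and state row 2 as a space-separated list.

Row 2, column 5: row 2 has {2, 5} and column 5 has {1, 3, 4, 5}, leaving only 6.
Row 1, column 1: row 1 has {3, 4, 5, 6} and column 1 has {1, 6}, leaving only 2.
Row 1, column 2: row 1 has {2, 3, 4, 5, 6} and column 2 has {2, 4, 5, 6}, leaving only 1.
Row 3, column 2: row 3 has {1, 2, 5} and column 2 has {1, 2, 4, 5, 6}, leaving only 3.
Row 3, column 1: row 3 has {1, 2, 3, 5} and column 1 has {1, 2, 6}, leaving only 4.
Row 2, column 1: row 2 has {2, 5, 6} and column 1 has {1, 2, 4, 6}, leaving only 3.
Row 2, column 4: row 2 has {2, 3, 5, 6} and column 4 has {1, 5, 6}, leaving only 4.
Row 2, column 3: row 2 has {2, 3, 4, 5, 6} and column 3 has {2, 3, 5, 6}, leaving only 1.
So row 2 reads: 3 5 1 4 6 2.

3 5 1 4 6 2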